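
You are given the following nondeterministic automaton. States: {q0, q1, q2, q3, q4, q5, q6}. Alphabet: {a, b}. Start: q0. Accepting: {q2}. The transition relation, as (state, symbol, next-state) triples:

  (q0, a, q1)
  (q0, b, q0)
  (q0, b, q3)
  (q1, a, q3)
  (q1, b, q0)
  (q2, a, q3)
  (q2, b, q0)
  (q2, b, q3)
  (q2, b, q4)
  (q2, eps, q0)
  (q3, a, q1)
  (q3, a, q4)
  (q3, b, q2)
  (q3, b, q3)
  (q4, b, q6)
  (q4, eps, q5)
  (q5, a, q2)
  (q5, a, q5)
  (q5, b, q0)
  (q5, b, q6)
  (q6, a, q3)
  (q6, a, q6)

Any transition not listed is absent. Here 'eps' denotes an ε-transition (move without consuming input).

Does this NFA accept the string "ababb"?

Start in {q0}.
Read 'a': {q0} → {q1}.
Read 'b': {q1} → {q0}.
Read 'a': {q0} → {q1}.
Read 'b': {q1} → {q0}.
Read 'b': {q0} → {q0, q3}.
The final set {q0, q3} contains no accepting state.

No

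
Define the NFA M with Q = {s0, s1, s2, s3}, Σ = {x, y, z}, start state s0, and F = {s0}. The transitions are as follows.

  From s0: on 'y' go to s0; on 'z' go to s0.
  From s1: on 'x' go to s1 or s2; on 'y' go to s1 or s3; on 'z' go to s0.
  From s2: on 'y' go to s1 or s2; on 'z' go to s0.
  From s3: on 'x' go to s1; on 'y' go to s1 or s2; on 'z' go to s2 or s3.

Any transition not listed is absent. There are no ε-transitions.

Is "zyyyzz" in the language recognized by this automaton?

Yes

Start in {s0}.
Read 'z': s0→{s0}; now {s0}.
Read 'y': s0→{s0}; now {s0}.
Read 'y': s0→{s0}; now {s0}.
Read 'y': s0→{s0}; now {s0}.
Read 'z': s0→{s0}; now {s0}.
Read 'z': s0→{s0}; now {s0}.
The final set {s0} contains the accepting state s0.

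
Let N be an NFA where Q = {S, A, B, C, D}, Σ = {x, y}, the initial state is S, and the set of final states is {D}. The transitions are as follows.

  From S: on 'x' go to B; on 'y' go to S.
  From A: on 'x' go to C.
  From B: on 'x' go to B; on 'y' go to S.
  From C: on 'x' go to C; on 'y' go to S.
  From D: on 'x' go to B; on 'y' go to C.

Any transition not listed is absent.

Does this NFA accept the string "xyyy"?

No

Start in {S}.
Read 'x': {S} → {B}.
Read 'y': {B} → {S}.
Read 'y': {S} → {S}.
Read 'y': {S} → {S}.
The final set {S} contains no accepting state.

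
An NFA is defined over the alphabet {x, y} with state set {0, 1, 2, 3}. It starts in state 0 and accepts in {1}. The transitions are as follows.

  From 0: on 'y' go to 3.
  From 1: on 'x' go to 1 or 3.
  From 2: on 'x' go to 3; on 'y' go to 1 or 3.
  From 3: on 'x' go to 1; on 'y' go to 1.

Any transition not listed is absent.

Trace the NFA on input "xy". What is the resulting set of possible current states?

Start in {0}.
Read 'x': 0→∅; now ∅.
The set is empty and remains empty for the remaining 1 symbol.

∅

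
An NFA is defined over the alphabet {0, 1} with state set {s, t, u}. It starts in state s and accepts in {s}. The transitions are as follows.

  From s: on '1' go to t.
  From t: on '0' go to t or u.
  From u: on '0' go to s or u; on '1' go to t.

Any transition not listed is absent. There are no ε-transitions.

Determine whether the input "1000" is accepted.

Start in {s}.
Read '1': s→{t}; now {t}.
Read '0': t→{t, u}; now {t, u}.
Read '0': t→{t, u}, u→{s, u}; now {s, t, u}.
Read '0': s→∅, t→{t, u}, u→{s, u}; now {s, t, u}.
The final set {s, t, u} contains the accepting state s.

Yes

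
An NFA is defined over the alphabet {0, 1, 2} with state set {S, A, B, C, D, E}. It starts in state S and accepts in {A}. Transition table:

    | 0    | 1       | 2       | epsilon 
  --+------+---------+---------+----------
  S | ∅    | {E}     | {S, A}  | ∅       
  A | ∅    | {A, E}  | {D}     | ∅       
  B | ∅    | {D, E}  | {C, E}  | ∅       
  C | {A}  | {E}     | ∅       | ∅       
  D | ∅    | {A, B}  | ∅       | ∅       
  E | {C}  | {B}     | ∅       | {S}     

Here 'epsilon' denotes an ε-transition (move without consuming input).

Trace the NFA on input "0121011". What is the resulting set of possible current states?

∅

Start in {S}.
Read '0': S→∅; now ∅.
The set is empty and remains empty for the remaining 6 symbols.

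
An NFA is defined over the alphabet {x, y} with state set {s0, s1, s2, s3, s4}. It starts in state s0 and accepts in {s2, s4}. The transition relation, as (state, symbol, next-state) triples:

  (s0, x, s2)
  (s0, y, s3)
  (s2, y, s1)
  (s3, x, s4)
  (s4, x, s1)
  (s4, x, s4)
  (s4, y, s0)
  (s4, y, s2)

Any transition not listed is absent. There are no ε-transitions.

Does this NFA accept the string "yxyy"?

No

Start in {s0}.
Read 'y': {s0} → {s3}.
Read 'x': {s3} → {s4}.
Read 'y': {s4} → {s0, s2}.
Read 'y': {s0, s2} → {s1, s3}.
The final set {s1, s3} contains no accepting state.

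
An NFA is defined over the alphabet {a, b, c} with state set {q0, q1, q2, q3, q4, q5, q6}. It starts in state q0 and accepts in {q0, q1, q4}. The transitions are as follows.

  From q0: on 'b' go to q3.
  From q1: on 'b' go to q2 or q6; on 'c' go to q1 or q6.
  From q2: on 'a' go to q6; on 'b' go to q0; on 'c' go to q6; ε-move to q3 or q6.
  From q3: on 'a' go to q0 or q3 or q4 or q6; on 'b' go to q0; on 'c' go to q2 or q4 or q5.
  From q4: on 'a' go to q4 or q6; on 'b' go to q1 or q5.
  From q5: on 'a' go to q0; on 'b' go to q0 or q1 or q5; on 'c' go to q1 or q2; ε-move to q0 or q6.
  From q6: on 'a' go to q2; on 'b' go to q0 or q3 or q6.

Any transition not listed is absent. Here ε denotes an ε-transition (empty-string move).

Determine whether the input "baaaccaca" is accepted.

Yes

Start in {q0}.
Read 'b': {q0} → {q3}.
Read 'a': {q3} → {q0, q3, q4, q6}.
Read 'a': {q0, q3, q4, q6} → {q0, q2, q3, q4, q6}.
Read 'a': {q0, q2, q3, q4, q6} → {q0, q2, q3, q4, q6}.
Read 'c': {q0, q2, q3, q4, q6} → {q0, q2, q3, q4, q5, q6}.
Read 'c': {q0, q2, q3, q4, q5, q6} → {q0, q1, q2, q3, q4, q5, q6}.
Read 'a': {q0, q1, q2, q3, q4, q5, q6} → {q0, q2, q3, q4, q6}.
Read 'c': {q0, q2, q3, q4, q6} → {q0, q2, q3, q4, q5, q6}.
Read 'a': {q0, q2, q3, q4, q5, q6} → {q0, q2, q3, q4, q6}.
The final set {q0, q2, q3, q4, q6} contains the accepting states q0, q4.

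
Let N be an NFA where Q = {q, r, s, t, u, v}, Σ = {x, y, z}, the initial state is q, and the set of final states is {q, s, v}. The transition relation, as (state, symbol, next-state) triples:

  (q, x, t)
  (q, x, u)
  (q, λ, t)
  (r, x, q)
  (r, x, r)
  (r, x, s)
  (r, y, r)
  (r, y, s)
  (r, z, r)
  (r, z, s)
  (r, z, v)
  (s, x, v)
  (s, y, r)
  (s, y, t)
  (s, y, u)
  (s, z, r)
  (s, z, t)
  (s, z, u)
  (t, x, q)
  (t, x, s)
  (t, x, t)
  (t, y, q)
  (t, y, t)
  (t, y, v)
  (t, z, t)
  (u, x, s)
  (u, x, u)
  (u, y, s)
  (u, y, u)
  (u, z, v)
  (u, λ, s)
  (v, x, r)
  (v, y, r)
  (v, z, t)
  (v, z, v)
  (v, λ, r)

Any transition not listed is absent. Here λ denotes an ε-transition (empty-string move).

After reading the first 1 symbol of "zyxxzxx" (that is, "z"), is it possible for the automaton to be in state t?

Yes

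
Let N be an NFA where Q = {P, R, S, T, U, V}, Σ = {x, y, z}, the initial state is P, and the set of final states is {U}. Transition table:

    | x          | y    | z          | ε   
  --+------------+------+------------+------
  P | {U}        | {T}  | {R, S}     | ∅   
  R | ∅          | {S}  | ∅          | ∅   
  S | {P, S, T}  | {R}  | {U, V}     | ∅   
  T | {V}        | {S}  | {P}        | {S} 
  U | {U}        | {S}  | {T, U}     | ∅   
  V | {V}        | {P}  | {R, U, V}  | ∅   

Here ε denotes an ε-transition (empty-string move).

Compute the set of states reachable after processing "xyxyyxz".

{P, R, S, U, V}

Start in {P}.
Read 'x': {P} → {U}.
Read 'y': {U} → {S}.
Read 'x': {S} → {P, S, T}.
Read 'y': {P, S, T} → {R, S, T}.
Read 'y': {R, S, T} → {R, S}.
Read 'x': {R, S} → {P, S, T}.
Read 'z': {P, S, T} → {P, R, S, U, V}.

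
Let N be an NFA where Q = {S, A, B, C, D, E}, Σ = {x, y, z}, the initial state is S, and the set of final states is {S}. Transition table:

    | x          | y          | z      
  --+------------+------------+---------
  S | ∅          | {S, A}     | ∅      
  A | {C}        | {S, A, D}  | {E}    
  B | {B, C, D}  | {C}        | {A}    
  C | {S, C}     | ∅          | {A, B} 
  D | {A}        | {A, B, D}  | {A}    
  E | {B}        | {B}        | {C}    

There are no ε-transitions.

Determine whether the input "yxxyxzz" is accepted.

No

Start in {S}.
Read 'y': S→{S, A}; now {S, A}.
Read 'x': S→∅, A→{C}; now {C}.
Read 'x': C→{S, C}; now {S, C}.
Read 'y': S→{S, A}, C→∅; now {S, A}.
Read 'x': S→∅, A→{C}; now {C}.
Read 'z': C→{A, B}; now {A, B}.
Read 'z': A→{E}, B→{A}; now {A, E}.
The final set {A, E} contains no accepting state.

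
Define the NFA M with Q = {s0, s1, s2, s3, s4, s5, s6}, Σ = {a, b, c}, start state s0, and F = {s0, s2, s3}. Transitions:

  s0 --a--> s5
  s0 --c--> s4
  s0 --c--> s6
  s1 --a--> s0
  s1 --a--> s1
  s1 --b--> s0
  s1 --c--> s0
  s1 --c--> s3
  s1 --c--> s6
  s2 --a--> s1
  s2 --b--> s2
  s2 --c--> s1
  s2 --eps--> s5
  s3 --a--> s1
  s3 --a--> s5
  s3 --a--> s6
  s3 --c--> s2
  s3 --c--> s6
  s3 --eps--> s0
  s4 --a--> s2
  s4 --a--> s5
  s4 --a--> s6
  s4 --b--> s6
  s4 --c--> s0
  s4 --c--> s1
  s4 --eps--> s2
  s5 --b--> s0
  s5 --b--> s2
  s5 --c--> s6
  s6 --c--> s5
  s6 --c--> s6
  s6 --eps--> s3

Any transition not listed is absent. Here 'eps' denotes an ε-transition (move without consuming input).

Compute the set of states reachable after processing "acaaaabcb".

{s0, s2, s3, s5, s6}

Start in {s0}.
Read 'a': s0→{s5}; now {s5}.
Read 'c': s5→{s6}; union {s6}; ε-closure = {s0, s3, s6}.
Read 'a': s0→{s5}, s3→{s1, s5, s6}, s6→∅; union {s1, s5, s6}; ε-closure = {s0, s1, s3, s5, s6}.
Read 'a': s0→{s5}, s1→{s0, s1}, s3→{s1, s5, s6}, s5→∅, s6→∅; union {s0, s1, s5, s6}; ε-closure = {s0, s1, s3, s5, s6}.
Read 'a': s0→{s5}, s1→{s0, s1}, s3→{s1, s5, s6}, s5→∅, s6→∅; union {s0, s1, s5, s6}; ε-closure = {s0, s1, s3, s5, s6}.
Read 'a': s0→{s5}, s1→{s0, s1}, s3→{s1, s5, s6}, s5→∅, s6→∅; union {s0, s1, s5, s6}; ε-closure = {s0, s1, s3, s5, s6}.
Read 'b': s0→∅, s1→{s0}, s3→∅, s5→{s0, s2}, s6→∅; union {s0, s2}; ε-closure = {s0, s2, s5}.
Read 'c': s0→{s4, s6}, s2→{s1}, s5→{s6}; union {s1, s4, s6}; ε-closure = {s0, s1, s2, s3, s4, s5, s6}.
Read 'b': s0→∅, s1→{s0}, s2→{s2}, s3→∅, s4→{s6}, s5→{s0, s2}, s6→∅; union {s0, s2, s6}; ε-closure = {s0, s2, s3, s5, s6}.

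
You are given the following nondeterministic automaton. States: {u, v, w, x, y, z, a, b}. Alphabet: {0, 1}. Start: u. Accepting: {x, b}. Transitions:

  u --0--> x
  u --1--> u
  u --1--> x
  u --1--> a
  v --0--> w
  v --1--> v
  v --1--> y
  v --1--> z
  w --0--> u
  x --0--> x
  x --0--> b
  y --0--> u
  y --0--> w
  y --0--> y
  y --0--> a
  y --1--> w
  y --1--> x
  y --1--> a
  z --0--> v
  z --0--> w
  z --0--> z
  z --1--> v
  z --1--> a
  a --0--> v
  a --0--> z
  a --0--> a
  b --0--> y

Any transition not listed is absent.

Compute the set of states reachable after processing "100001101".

Start in {u}.
Read '1': {u} → {u, x, a}.
Read '0': {u, x, a} → {v, x, z, a, b}.
Read '0': {v, x, z, a, b} → {v, w, x, y, z, a, b}.
Read '0': {v, w, x, y, z, a, b} → {u, v, w, x, y, z, a, b}.
Read '0': {u, v, w, x, y, z, a, b} → {u, v, w, x, y, z, a, b}.
Read '1': {u, v, w, x, y, z, a, b} → {u, v, w, x, y, z, a}.
Read '1': {u, v, w, x, y, z, a} → {u, v, w, x, y, z, a}.
Read '0': {u, v, w, x, y, z, a} → {u, v, w, x, y, z, a, b}.
Read '1': {u, v, w, x, y, z, a, b} → {u, v, w, x, y, z, a}.

{u, v, w, x, y, z, a}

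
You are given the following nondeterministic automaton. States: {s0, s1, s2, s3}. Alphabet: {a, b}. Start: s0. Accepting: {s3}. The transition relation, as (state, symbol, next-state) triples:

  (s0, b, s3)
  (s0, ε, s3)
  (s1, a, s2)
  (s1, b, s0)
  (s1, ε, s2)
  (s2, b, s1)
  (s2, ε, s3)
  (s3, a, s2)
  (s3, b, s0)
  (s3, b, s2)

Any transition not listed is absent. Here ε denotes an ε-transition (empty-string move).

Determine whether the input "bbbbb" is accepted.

Yes

Start: ε-closure({s0}) = {s0, s3}.
Read 'b': s0→{s3}, s3→{s0, s2}; now {s0, s2, s3}.
Read 'b': s0→{s3}, s2→{s1}, s3→{s0, s2}; now {s0, s1, s2, s3}.
Read 'b': s0→{s3}, s1→{s0}, s2→{s1}, s3→{s0, s2}; now {s0, s1, s2, s3}.
Read 'b': s0→{s3}, s1→{s0}, s2→{s1}, s3→{s0, s2}; now {s0, s1, s2, s3}.
Read 'b': s0→{s3}, s1→{s0}, s2→{s1}, s3→{s0, s2}; now {s0, s1, s2, s3}.
The final set {s0, s1, s2, s3} contains the accepting state s3.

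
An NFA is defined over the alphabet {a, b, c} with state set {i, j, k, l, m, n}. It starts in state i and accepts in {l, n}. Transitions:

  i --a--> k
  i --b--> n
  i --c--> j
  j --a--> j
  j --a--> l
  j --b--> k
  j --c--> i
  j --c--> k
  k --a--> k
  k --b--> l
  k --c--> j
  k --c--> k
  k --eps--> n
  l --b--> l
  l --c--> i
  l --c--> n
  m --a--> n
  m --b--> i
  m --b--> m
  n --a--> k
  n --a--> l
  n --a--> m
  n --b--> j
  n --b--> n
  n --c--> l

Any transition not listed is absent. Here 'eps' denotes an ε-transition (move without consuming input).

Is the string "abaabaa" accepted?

Yes

Start in {i}.
Read 'a': i→{k}; union {k}; ε-closure = {k, n}.
Read 'b': k→{l}, n→{j, n}; now {j, l, n}.
Read 'a': j→{j, l}, l→∅, n→{k, l, m}; union {j, k, l, m}; ε-closure = {j, k, l, m, n}.
Read 'a': j→{j, l}, k→{k}, l→∅, m→{n}, n→{k, l, m}; now {j, k, l, m, n}.
Read 'b': j→{k}, k→{l}, l→{l}, m→{i, m}, n→{j, n}; now {i, j, k, l, m, n}.
Read 'a': i→{k}, j→{j, l}, k→{k}, l→∅, m→{n}, n→{k, l, m}; now {j, k, l, m, n}.
Read 'a': j→{j, l}, k→{k}, l→∅, m→{n}, n→{k, l, m}; now {j, k, l, m, n}.
The final set {j, k, l, m, n} contains the accepting states l, n.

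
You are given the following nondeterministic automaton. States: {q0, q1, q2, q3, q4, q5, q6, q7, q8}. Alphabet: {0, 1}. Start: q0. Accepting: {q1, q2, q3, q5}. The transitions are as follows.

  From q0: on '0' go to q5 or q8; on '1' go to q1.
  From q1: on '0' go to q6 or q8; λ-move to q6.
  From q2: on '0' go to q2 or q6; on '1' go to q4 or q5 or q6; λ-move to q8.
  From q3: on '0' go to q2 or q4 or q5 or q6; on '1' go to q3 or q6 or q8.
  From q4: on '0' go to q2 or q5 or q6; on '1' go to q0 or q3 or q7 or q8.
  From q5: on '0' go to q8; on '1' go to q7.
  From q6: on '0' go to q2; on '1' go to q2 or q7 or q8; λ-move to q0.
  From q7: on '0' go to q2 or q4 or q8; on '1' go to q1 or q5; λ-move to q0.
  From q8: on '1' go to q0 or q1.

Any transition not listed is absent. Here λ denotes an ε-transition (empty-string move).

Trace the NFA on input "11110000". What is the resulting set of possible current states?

{q0, q2, q5, q6, q8}

Start in {q0}.
Read '1': {q0} → {q0, q1, q6}.
Read '1': {q0, q1, q6} → {q0, q1, q2, q6, q7, q8}.
Read '1': {q0, q1, q2, q6, q7, q8} → {q0, q1, q2, q4, q5, q6, q7, q8}.
Read '1': {q0, q1, q2, q4, q5, q6, q7, q8} → {q0, q1, q2, q3, q4, q5, q6, q7, q8}.
Read '0': {q0, q1, q2, q3, q4, q5, q6, q7, q8} → {q0, q2, q4, q5, q6, q8}.
Read '0': {q0, q2, q4, q5, q6, q8} → {q0, q2, q5, q6, q8}.
Read '0': {q0, q2, q5, q6, q8} → {q0, q2, q5, q6, q8}.
Read '0': {q0, q2, q5, q6, q8} → {q0, q2, q5, q6, q8}.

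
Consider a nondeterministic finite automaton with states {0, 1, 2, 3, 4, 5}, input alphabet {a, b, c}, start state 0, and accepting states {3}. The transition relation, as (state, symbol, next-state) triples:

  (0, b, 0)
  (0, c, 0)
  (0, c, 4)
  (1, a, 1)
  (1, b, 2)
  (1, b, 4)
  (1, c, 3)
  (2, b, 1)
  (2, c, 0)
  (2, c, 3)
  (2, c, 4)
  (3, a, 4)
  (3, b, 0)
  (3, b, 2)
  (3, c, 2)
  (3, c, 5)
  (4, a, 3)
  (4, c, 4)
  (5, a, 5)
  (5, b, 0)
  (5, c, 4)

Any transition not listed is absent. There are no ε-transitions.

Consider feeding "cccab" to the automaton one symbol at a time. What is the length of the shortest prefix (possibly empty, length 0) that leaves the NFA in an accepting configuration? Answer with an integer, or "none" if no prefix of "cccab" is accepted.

Start in {0}.
Read 'c': {0} → {0, 4}.
Read 'c': {0, 4} → {0, 4}.
Read 'c': {0, 4} → {0, 4}.
Read 'a': {0, 4} → {3}.
None of the earlier sets intersect F, but {3} does.

4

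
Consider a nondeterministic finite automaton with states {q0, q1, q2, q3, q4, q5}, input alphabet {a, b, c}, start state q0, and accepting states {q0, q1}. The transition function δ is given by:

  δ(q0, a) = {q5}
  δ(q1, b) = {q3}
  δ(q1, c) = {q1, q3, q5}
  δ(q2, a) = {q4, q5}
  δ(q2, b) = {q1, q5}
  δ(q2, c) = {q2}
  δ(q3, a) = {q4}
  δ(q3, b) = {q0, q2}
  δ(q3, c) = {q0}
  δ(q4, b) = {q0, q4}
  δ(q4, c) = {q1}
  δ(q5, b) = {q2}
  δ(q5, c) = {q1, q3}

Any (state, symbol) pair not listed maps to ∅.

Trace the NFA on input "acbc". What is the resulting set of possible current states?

Start in {q0}.
Read 'a': {q0} → {q5}.
Read 'c': {q5} → {q1, q3}.
Read 'b': {q1, q3} → {q0, q2, q3}.
Read 'c': {q0, q2, q3} → {q0, q2}.

{q0, q2}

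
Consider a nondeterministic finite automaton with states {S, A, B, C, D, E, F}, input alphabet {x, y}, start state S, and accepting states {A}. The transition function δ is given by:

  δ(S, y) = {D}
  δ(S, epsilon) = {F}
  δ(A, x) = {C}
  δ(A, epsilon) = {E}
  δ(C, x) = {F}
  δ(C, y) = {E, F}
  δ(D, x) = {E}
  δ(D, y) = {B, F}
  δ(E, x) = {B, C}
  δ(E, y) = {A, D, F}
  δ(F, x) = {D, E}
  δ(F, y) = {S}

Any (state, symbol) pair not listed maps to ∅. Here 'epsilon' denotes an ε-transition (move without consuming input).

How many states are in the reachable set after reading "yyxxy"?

4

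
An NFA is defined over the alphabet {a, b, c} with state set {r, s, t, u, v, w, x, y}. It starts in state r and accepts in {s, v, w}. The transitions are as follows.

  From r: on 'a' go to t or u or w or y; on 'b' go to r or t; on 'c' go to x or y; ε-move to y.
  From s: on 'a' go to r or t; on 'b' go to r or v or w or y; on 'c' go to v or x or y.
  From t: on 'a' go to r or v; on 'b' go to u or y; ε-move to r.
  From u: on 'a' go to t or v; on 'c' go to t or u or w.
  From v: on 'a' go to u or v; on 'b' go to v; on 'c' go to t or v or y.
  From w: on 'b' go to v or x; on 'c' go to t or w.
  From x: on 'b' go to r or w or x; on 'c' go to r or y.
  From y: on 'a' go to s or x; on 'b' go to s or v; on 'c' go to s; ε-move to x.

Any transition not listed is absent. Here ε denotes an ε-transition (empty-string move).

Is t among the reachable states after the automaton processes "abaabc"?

Start: ε-closure({r}) = {r, x, y}.
Read 'a': r→{t, u, w, y}, x→∅, y→{s, x}; union {s, t, u, w, x, y}; ε-closure = {r, s, t, u, w, x, y}.
Read 'b': r→{r, t}, s→{r, v, w, y}, t→{u, y}, u→∅, w→{v, x}, x→{r, w, x}, y→{s, v}; now {r, s, t, u, v, w, x, y}.
Read 'a': r→{t, u, w, y}, s→{r, t}, t→{r, v}, u→{t, v}, v→{u, v}, w→∅, x→∅, y→{s, x}; now {r, s, t, u, v, w, x, y}.
Read 'a': r→{t, u, w, y}, s→{r, t}, t→{r, v}, u→{t, v}, v→{u, v}, w→∅, x→∅, y→{s, x}; now {r, s, t, u, v, w, x, y}.
Read 'b': r→{r, t}, s→{r, v, w, y}, t→{u, y}, u→∅, v→{v}, w→{v, x}, x→{r, w, x}, y→{s, v}; now {r, s, t, u, v, w, x, y}.
Read 'c': r→{x, y}, s→{v, x, y}, t→∅, u→{t, u, w}, v→{t, v, y}, w→{t, w}, x→{r, y}, y→{s}; now {r, s, t, u, v, w, x, y}.
State t is in {r, s, t, u, v, w, x, y}.

Yes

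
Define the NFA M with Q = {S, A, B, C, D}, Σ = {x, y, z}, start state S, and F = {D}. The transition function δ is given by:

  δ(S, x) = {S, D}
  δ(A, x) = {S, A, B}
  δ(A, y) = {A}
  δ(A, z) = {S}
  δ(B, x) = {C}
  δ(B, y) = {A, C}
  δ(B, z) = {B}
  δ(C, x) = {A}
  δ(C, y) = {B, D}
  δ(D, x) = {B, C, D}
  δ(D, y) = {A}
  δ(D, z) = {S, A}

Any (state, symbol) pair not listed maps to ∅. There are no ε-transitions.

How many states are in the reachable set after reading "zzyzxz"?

0

Start in {S}.
Read 'z': {S} → ∅.
The set is empty and remains empty for the remaining 5 symbols.
That set has 0 states.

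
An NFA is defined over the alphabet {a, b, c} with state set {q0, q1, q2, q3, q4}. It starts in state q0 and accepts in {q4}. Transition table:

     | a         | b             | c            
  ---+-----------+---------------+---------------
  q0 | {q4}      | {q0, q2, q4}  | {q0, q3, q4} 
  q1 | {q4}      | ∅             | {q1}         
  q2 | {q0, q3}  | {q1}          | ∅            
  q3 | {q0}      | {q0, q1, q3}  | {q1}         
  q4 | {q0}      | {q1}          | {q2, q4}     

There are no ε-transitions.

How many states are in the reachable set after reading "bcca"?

3

Start in {q0}.
Read 'b': q0→{q0, q2, q4}; now {q0, q2, q4}.
Read 'c': q0→{q0, q3, q4}, q2→∅, q4→{q2, q4}; now {q0, q2, q3, q4}.
Read 'c': q0→{q0, q3, q4}, q2→∅, q3→{q1}, q4→{q2, q4}; now {q0, q1, q2, q3, q4}.
Read 'a': q0→{q4}, q1→{q4}, q2→{q0, q3}, q3→{q0}, q4→{q0}; now {q0, q3, q4}.
That set has 3 states.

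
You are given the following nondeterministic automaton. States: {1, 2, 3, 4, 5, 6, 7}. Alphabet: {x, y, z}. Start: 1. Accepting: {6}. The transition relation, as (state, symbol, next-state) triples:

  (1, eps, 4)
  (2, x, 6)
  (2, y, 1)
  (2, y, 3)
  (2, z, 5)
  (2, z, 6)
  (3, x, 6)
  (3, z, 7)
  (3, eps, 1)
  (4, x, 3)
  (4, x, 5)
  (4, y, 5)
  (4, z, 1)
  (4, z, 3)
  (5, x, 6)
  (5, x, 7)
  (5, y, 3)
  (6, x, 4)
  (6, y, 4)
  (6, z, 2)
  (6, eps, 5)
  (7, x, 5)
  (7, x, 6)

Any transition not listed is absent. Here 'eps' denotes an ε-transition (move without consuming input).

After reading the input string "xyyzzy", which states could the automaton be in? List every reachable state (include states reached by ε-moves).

Start: ε-closure({1}) = {1, 4}.
Read 'x': 1→∅, 4→{3, 5}; union {3, 5}; ε-closure = {1, 3, 4, 5}.
Read 'y': 1→∅, 3→∅, 4→{5}, 5→{3}; union {3, 5}; ε-closure = {1, 3, 4, 5}.
Read 'y': 1→∅, 3→∅, 4→{5}, 5→{3}; union {3, 5}; ε-closure = {1, 3, 4, 5}.
Read 'z': 1→∅, 3→{7}, 4→{1, 3}, 5→∅; union {1, 3, 7}; ε-closure = {1, 3, 4, 7}.
Read 'z': 1→∅, 3→{7}, 4→{1, 3}, 7→∅; union {1, 3, 7}; ε-closure = {1, 3, 4, 7}.
Read 'y': 1→∅, 3→∅, 4→{5}, 7→∅; now {5}.

{5}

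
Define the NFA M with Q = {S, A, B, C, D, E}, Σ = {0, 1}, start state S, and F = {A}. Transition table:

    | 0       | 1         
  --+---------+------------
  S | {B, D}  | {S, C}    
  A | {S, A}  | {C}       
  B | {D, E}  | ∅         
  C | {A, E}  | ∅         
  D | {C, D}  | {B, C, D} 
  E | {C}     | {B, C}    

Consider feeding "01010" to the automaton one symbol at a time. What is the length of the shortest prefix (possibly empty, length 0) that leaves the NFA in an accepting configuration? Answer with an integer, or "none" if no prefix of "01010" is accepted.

Start in {S}.
Read '0': {S} → {B, D}.
Read '1': {B, D} → {B, C, D}.
Read '0': {B, C, D} → {A, C, D, E}.
None of the earlier sets intersect F, but {A, C, D, E} does.

3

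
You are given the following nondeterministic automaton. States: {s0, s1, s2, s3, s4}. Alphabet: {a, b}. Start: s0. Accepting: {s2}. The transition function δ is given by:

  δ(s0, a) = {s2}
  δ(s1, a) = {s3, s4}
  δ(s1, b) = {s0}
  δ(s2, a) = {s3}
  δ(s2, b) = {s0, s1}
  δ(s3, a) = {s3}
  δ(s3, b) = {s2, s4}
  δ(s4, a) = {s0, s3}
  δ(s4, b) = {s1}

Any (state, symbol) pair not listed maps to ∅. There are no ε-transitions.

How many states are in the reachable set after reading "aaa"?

1

Start in {s0}.
Read 'a': {s0} → {s2}.
Read 'a': {s2} → {s3}.
Read 'a': {s3} → {s3}.
That set has 1 state.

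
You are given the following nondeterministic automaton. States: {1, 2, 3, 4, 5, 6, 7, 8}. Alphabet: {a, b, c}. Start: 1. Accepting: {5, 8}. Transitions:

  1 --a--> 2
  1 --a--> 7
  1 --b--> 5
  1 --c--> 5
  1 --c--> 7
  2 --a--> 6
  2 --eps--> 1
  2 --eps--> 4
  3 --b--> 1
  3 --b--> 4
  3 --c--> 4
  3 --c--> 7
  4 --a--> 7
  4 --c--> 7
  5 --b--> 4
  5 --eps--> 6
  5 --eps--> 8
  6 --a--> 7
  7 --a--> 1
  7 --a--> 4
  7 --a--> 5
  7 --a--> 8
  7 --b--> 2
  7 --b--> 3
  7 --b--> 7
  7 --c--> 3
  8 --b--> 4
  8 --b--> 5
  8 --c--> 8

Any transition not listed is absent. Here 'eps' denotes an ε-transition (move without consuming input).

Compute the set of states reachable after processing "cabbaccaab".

{1, 2, 3, 4, 5, 6, 7, 8}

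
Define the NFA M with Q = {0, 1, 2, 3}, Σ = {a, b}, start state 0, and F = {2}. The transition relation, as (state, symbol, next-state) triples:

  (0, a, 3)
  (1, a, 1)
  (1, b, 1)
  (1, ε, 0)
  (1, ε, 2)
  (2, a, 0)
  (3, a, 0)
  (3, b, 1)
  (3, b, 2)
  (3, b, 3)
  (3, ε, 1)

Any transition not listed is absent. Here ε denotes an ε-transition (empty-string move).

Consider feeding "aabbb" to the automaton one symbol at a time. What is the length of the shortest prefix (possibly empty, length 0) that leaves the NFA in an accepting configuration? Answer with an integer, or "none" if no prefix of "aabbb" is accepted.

1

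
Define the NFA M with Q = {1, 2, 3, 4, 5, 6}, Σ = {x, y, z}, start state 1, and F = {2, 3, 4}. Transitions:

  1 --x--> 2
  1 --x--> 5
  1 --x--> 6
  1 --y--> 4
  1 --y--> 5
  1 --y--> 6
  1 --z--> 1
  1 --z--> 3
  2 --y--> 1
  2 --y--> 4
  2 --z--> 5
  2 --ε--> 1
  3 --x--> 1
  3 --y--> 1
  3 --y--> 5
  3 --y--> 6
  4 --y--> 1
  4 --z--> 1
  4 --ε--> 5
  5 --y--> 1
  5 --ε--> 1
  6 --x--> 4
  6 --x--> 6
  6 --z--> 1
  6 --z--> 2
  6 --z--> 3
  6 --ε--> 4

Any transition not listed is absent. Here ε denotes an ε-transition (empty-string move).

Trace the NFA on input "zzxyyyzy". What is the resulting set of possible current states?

{1, 4, 5, 6}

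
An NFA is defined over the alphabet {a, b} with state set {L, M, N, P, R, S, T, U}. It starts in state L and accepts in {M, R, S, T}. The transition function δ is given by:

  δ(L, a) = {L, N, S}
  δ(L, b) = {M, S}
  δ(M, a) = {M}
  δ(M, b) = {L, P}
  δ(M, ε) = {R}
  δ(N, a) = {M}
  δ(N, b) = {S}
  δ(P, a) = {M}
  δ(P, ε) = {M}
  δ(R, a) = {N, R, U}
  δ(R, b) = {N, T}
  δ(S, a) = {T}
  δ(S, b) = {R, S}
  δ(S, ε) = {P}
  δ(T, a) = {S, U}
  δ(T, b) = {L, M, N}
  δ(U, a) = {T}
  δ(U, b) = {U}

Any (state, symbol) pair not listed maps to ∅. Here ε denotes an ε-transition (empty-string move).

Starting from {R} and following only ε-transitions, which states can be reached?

Begin with {R}.
No ε-moves leave this set, so the closure equals the set itself.

{R}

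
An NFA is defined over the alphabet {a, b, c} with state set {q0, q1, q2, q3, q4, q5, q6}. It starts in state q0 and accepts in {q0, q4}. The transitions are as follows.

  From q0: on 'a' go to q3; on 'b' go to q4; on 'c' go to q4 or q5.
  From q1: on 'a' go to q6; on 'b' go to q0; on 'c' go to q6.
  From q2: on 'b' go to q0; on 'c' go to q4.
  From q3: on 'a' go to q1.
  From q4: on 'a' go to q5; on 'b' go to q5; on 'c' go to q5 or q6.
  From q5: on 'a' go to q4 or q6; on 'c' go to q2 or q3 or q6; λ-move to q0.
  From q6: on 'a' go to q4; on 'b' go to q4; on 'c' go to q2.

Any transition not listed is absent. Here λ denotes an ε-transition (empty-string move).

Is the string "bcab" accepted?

Yes

Start in {q0}.
Read 'b': {q0} → {q4}.
Read 'c': {q4} → {q0, q5, q6}.
Read 'a': {q0, q5, q6} → {q3, q4, q6}.
Read 'b': {q3, q4, q6} → {q0, q4, q5}.
The final set {q0, q4, q5} contains the accepting states q0, q4.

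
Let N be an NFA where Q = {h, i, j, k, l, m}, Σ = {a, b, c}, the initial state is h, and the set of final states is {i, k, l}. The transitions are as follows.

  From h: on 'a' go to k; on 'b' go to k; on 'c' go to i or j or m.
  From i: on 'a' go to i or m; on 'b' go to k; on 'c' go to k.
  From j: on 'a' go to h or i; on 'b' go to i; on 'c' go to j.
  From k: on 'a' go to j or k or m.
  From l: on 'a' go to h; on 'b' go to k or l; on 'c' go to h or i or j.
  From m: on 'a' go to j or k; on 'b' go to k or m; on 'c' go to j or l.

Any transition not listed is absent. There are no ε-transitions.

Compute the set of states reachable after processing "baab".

{i, k, m}

Start in {h}.
Read 'b': h→{k}; now {k}.
Read 'a': k→{j, k, m}; now {j, k, m}.
Read 'a': j→{h, i}, k→{j, k, m}, m→{j, k}; now {h, i, j, k, m}.
Read 'b': h→{k}, i→{k}, j→{i}, k→∅, m→{k, m}; now {i, k, m}.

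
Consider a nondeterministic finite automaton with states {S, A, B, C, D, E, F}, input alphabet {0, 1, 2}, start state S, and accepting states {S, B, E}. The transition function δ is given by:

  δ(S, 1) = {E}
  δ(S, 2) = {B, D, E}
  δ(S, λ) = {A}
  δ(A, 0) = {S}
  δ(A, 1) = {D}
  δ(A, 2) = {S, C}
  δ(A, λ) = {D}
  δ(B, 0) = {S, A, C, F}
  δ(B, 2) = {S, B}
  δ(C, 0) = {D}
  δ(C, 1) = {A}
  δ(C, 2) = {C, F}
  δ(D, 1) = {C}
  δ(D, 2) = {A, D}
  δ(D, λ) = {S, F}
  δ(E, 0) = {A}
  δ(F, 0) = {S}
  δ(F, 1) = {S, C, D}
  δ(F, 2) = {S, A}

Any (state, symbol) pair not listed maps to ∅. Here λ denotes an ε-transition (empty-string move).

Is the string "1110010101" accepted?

Yes

Start: ε-closure({S}) = {S, A, D, F}.
Read '1': S→{E}, A→{D}, D→{C}, F→{S, C, D}; union {S, C, D, E}; ε-closure = {S, A, C, D, E, F}.
Read '1': S→{E}, A→{D}, C→{A}, D→{C}, E→∅, F→{S, C, D}; union {S, A, C, D, E}; ε-closure = {S, A, C, D, E, F}.
Read '1': S→{E}, A→{D}, C→{A}, D→{C}, E→∅, F→{S, C, D}; union {S, A, C, D, E}; ε-closure = {S, A, C, D, E, F}.
Read '0': S→∅, A→{S}, C→{D}, D→∅, E→{A}, F→{S}; union {S, A, D}; ε-closure = {S, A, D, F}.
Read '0': S→∅, A→{S}, D→∅, F→{S}; union {S}; ε-closure = {S, A, D, F}.
Read '1': S→{E}, A→{D}, D→{C}, F→{S, C, D}; union {S, C, D, E}; ε-closure = {S, A, C, D, E, F}.
Read '0': S→∅, A→{S}, C→{D}, D→∅, E→{A}, F→{S}; union {S, A, D}; ε-closure = {S, A, D, F}.
Read '1': S→{E}, A→{D}, D→{C}, F→{S, C, D}; union {S, C, D, E}; ε-closure = {S, A, C, D, E, F}.
Read '0': S→∅, A→{S}, C→{D}, D→∅, E→{A}, F→{S}; union {S, A, D}; ε-closure = {S, A, D, F}.
Read '1': S→{E}, A→{D}, D→{C}, F→{S, C, D}; union {S, C, D, E}; ε-closure = {S, A, C, D, E, F}.
The final set {S, A, C, D, E, F} contains the accepting states S, E.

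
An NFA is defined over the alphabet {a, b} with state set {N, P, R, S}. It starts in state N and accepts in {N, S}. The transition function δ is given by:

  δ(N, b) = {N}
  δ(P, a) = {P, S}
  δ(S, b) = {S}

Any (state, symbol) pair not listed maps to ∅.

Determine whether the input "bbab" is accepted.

No

Start in {N}.
Read 'b': N→{N}; now {N}.
Read 'b': N→{N}; now {N}.
Read 'a': N→∅; now ∅.
The set is empty and remains empty for the remaining 1 symbol.
The final set ∅ contains no accepting state.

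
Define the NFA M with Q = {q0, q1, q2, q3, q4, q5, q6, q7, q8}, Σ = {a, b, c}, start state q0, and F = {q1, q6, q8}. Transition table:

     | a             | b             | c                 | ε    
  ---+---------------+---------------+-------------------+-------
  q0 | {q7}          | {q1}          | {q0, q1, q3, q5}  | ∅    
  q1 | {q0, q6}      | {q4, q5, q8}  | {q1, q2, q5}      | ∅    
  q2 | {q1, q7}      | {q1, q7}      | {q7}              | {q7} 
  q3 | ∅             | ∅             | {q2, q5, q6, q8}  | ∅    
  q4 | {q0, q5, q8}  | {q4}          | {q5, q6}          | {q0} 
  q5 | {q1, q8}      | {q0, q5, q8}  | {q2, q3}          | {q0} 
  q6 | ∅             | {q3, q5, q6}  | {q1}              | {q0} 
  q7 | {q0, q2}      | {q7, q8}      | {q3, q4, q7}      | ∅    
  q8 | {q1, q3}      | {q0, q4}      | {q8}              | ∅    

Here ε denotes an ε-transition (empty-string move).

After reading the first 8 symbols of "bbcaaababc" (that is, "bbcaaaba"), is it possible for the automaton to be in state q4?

No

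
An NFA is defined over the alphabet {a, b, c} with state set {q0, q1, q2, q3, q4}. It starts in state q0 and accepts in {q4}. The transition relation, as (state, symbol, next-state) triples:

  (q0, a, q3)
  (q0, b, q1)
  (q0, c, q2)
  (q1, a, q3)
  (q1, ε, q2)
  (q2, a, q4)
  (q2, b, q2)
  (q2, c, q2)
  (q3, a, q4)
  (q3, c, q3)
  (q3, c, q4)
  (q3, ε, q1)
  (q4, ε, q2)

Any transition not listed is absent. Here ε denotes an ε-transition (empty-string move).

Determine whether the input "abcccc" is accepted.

No

Start in {q0}.
Read 'a': q0→{q3}; union {q3}; ε-closure = {q1, q2, q3}.
Read 'b': q1→∅, q2→{q2}, q3→∅; now {q2}.
Read 'c': q2→{q2}; now {q2}.
Read 'c': q2→{q2}; now {q2}.
Read 'c': q2→{q2}; now {q2}.
Read 'c': q2→{q2}; now {q2}.
The final set {q2} contains no accepting state.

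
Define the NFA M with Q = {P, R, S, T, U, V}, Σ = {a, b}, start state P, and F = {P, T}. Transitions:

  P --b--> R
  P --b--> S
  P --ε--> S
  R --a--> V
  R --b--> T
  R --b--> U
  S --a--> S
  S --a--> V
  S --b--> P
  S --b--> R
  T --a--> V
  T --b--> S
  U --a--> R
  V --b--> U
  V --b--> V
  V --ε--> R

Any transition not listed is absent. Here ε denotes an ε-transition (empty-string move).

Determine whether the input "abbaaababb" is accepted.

Yes

Start: ε-closure({P}) = {P, S}.
Read 'a': P→∅, S→{S, V}; union {S, V}; ε-closure = {R, S, V}.
Read 'b': R→{T, U}, S→{P, R}, V→{U, V}; union {P, R, T, U, V}; ε-closure = {P, R, S, T, U, V}.
Read 'b': P→{R, S}, R→{T, U}, S→{P, R}, T→{S}, U→∅, V→{U, V}; now {P, R, S, T, U, V}.
Read 'a': P→∅, R→{V}, S→{S, V}, T→{V}, U→{R}, V→∅; now {R, S, V}.
Read 'a': R→{V}, S→{S, V}, V→∅; union {S, V}; ε-closure = {R, S, V}.
Read 'a': R→{V}, S→{S, V}, V→∅; union {S, V}; ε-closure = {R, S, V}.
Read 'b': R→{T, U}, S→{P, R}, V→{U, V}; union {P, R, T, U, V}; ε-closure = {P, R, S, T, U, V}.
Read 'a': P→∅, R→{V}, S→{S, V}, T→{V}, U→{R}, V→∅; now {R, S, V}.
Read 'b': R→{T, U}, S→{P, R}, V→{U, V}; union {P, R, T, U, V}; ε-closure = {P, R, S, T, U, V}.
Read 'b': P→{R, S}, R→{T, U}, S→{P, R}, T→{S}, U→∅, V→{U, V}; now {P, R, S, T, U, V}.
The final set {P, R, S, T, U, V} contains the accepting states P, T.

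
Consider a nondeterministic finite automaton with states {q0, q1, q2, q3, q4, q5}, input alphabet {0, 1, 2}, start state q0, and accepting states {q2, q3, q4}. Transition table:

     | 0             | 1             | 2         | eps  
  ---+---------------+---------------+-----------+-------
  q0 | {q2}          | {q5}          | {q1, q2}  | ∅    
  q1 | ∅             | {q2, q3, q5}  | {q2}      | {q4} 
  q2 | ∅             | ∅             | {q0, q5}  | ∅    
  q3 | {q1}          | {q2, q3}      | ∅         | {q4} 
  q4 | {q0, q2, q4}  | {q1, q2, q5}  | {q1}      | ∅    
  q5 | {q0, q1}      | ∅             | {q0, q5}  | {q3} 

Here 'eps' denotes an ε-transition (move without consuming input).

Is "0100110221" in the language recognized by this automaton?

No

Start in {q0}.
Read '0': {q0} → {q2}.
Read '1': {q2} → ∅.
The set is empty and remains empty for the remaining 8 symbols.
The final set ∅ contains no accepting state.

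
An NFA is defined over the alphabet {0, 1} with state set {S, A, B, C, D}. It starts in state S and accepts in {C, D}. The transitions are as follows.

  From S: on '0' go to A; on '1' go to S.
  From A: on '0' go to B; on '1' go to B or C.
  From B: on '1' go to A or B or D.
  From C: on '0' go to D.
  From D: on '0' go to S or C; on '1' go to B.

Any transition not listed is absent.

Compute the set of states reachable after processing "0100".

Start in {S}.
Read '0': {S} → {A}.
Read '1': {A} → {B, C}.
Read '0': {B, C} → {D}.
Read '0': {D} → {S, C}.

{S, C}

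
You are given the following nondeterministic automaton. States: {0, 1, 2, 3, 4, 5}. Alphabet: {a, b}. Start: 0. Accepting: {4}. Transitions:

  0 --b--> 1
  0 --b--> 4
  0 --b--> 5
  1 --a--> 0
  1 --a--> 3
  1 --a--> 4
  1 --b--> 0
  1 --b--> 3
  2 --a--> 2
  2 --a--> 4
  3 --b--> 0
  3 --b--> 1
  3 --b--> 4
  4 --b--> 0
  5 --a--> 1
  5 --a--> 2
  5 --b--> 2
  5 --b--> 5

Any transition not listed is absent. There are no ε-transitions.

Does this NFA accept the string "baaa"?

Start in {0}.
Read 'b': {0} → {1, 4, 5}.
Read 'a': {1, 4, 5} → {0, 1, 2, 3, 4}.
Read 'a': {0, 1, 2, 3, 4} → {0, 2, 3, 4}.
Read 'a': {0, 2, 3, 4} → {2, 4}.
The final set {2, 4} contains the accepting state 4.

Yes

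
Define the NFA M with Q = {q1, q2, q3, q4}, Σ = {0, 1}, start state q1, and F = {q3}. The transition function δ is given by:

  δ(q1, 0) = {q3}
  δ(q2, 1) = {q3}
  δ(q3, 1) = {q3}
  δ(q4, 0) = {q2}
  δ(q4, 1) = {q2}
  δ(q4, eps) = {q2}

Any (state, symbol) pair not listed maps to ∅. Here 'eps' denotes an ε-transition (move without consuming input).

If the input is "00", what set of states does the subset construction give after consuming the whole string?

Start in {q1}.
Read '0': q1→{q3}; now {q3}.
Read '0': q3→∅; now ∅.

∅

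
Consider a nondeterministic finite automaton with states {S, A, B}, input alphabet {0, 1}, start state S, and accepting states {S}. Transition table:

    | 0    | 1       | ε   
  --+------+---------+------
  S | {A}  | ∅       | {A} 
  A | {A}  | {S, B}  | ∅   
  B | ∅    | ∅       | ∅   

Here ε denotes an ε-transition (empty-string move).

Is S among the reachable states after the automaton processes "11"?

Start: ε-closure({S}) = {S, A}.
Read '1': S→∅, A→{S, B}; union {S, B}; ε-closure = {S, A, B}.
Read '1': S→∅, A→{S, B}, B→∅; union {S, B}; ε-closure = {S, A, B}.
State S is in {S, A, B}.

Yes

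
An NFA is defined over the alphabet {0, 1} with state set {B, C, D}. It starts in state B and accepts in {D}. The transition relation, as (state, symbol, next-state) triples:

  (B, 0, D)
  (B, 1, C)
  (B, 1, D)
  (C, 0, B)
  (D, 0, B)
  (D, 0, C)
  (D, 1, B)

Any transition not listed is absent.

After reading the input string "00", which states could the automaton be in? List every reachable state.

Start in {B}.
Read '0': B→{D}; now {D}.
Read '0': D→{B, C}; now {B, C}.

{B, C}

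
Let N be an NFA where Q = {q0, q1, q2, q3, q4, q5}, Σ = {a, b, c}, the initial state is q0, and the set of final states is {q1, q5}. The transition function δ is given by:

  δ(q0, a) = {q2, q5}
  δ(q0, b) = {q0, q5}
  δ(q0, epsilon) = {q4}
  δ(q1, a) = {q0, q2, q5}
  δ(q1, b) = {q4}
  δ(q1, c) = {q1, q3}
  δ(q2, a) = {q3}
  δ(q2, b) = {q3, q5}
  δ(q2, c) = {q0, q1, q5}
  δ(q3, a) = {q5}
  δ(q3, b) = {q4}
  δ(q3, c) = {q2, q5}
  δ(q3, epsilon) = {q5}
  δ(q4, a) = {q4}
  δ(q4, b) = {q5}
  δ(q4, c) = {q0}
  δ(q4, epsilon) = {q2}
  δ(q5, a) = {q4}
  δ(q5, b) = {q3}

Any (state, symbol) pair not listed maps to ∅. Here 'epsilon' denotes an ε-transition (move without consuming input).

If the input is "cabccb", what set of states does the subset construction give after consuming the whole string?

{q0, q2, q3, q4, q5}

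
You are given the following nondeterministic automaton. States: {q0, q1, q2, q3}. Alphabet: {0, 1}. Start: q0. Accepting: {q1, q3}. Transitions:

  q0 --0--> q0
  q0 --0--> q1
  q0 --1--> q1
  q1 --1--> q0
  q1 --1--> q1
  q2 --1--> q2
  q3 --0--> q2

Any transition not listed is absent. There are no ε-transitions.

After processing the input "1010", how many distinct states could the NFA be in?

Start in {q0}.
Read '1': q0→{q1}; now {q1}.
Read '0': q1→∅; now ∅.
The set is empty and remains empty for the remaining 2 symbols.
That set has 0 states.

0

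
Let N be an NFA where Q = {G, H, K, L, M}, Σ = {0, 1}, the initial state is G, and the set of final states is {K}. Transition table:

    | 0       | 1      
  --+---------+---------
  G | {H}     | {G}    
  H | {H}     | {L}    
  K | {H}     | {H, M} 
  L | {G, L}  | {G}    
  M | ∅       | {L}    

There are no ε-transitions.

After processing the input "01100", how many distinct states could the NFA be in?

Start in {G}.
Read '0': G→{H}; now {H}.
Read '1': H→{L}; now {L}.
Read '1': L→{G}; now {G}.
Read '0': G→{H}; now {H}.
Read '0': H→{H}; now {H}.
That set has 1 state.

1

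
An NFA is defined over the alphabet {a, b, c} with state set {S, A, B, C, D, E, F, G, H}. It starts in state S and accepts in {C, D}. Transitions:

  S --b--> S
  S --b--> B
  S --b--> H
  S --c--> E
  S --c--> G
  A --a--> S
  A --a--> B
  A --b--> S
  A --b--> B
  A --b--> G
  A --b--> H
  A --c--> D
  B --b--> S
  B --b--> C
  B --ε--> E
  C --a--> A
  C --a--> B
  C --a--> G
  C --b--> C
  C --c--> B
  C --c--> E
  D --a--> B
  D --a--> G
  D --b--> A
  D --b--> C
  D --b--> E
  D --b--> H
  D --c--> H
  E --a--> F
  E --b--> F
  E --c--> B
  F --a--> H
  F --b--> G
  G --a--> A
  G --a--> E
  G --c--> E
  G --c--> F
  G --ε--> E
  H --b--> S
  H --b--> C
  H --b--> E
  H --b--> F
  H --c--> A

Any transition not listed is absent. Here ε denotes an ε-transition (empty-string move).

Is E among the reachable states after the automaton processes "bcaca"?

Yes

Start in {S}.
Read 'b': {S} → {S, B, E, H}.
Read 'c': {S, B, E, H} → {A, B, E, G}.
Read 'a': {A, B, E, G} → {S, A, B, E, F}.
Read 'c': {S, A, B, E, F} → {B, D, E, G}.
Read 'a': {B, D, E, G} → {A, B, E, F, G}.
State E is in {A, B, E, F, G}.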